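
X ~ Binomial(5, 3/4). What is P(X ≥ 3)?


P(X ≥ 3) = Σ P(X=i) for i=3..5
P(X=3) = 135/512
P(X=4) = 405/1024
P(X=5) = 243/1024
Sum = 459/512

P(X ≥ 3) = 459/512 ≈ 89.65%


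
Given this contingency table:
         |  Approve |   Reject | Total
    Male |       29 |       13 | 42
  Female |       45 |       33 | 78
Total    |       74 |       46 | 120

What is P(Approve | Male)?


P(Approve | Male) = 29/(29+13) = 29/42

P(Approve|Male) = 29/42 ≈ 69.05%


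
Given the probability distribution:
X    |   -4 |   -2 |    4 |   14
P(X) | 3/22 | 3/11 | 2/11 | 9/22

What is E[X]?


E[X] = Σ x·P(X=x)
= (-4)×(3/22) + (-2)×(3/11) + (4)×(2/11) + (14)×(9/22)
= 59/11

E[X] = 59/11


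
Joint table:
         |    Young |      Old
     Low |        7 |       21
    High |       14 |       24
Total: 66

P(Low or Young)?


P(Low∨Young) = P(Low) + P(Young) - P(Low∧Young)
= (28 + 21 - 7)/66 = 42/66 = 7/11

P = 7/11 ≈ 63.64%


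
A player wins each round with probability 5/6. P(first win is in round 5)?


Geometric: P(X=5) = (1-p)^(k-1)×p = (1/6)^4×5/6 = 5/7776

P(X=5) = 5/7776 ≈ 0.06%


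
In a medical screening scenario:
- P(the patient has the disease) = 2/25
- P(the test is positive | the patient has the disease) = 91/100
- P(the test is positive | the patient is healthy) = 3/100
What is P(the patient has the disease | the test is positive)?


Using Bayes' theorem:
P(A|B) = P(B|A)·P(A) / P(B)

P(the test is positive) = 91/100 × 2/25 + 3/100 × 23/25
= 91/1250 + 69/2500 = 251/2500

P(the patient has the disease|the test is positive) = (91/1250) / (251/2500) = 182/251

P(the patient has the disease|the test is positive) = 182/251 ≈ 72.51%


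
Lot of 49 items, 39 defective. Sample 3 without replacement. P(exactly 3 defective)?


Hypergeometric: C(39,3)×C(10,0)/C(49,3)
= 9139×1/18424 = 9139/18424

P(X=3) = 9139/18424 ≈ 49.60%


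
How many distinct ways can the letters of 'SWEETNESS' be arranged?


Letters: 9, freq: {'S': 3, 'W': 1, 'E': 3, 'T': 1, 'N': 1}
9!/(3!×1!×3!×1!×1!) = 362880/36 = 10080

10080


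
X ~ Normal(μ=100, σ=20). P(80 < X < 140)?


z₁=(80-100)/20=-1.0, z₂=(140-100)/20=2.0
P = Φ(2.0) - Φ(-1.0) = 0.977250 - 0.158655 = 0.818595 ≈ 0.8186

P(80 < X < 140) ≈ 0.8186


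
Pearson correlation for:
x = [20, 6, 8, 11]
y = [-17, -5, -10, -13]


n=4, Σx=45, Σy=-45, Σxy=-593, Σx²=621, Σy²=583
r = (4×(-593) - 45×(-45))/√((4×621 - 45²)(4×583 - (-45)²))
= -347/√(459×307) = -347/√140913 ≈ -347/375.3838 ≈ -0.9244

r ≈ -0.9244


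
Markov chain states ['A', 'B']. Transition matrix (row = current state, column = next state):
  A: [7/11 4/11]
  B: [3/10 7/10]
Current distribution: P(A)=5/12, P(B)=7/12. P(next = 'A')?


P(next=A) = Σᵢ P(now=i)×P(i→A)
= 5/12×7/11 + 7/12×3/10
= 35/132 + 7/40 = 581/1320

P = 581/1320 ≈ 0.4402


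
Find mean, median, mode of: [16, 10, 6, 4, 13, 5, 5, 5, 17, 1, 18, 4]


Sorted: [1, 4, 4, 5, 5, 5, 6, 10, 13, 16, 17, 18]
Mean = 104/12 = 26/3
Median = 11/2
Freq: {16: 1, 10: 1, 6: 1, 4: 2, 13: 1, 5: 3, 17: 1, 1: 1, 18: 1}
Mode: [5]

Mean=26/3, Median=11/2, Mode=5


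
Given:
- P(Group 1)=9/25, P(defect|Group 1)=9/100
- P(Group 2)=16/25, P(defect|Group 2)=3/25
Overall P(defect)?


P(B) = Σ P(B|Aᵢ)×P(Aᵢ)
  9/100×9/25 = 81/2500
  3/25×16/25 = 48/625
Sum = 273/2500

P(defect) = 273/2500 ≈ 10.92%


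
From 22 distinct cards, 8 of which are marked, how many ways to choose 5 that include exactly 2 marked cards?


Choose 2 of the 8 marked cards and 3 of the other 14 cards:
C(8,2)×C(14,3) = 28×364 = 10192

10192


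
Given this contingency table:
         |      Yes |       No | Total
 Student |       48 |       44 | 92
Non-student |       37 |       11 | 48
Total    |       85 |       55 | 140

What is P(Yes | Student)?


P(Yes | Student) = 48/(48+44) = 48/92 = 12/23

P(Yes|Student) = 12/23 ≈ 52.17%


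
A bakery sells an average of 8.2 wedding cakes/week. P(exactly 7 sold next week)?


Poisson(λ=8.2): P(X=7) = e^(-λ)×λ^k/k!
= e^(-8.2) × 8.2^7 / 7!
≈ 0.00027465357 × 2492854.70568 / 5040 ≈ 0.135848

P(X=7) ≈ 0.135848 ≈ 13.58%


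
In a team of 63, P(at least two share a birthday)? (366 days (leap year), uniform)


P(all different) = Π(366-i)/366 for i=0..62
= 0.003452
P(match) = 1 - 0.003452 = 0.996548

P ≈ 0.9965 ≈ 99.65%


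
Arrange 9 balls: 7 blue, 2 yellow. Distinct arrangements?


9!/(7!×2!) = 36

36


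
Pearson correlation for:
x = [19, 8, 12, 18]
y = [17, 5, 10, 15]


n=4, Σx=57, Σy=47, Σxy=753, Σx²=893, Σy²=639
r = (4×753 - 57×47)/√((4×893 - 57²)(4×639 - 47²))
= 333/√(323×347) = 333/√112081 ≈ 333/334.7850 ≈ 0.9947

r ≈ 0.9947


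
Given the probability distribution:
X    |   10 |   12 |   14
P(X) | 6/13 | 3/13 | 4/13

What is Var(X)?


E[X] = 152/13
E[X²] = 1816/13
Var(X) = E[X²] - (E[X])² = 1816/13 - 23104/169 = 504/169

Var(X) = 504/169 ≈ 2.9822


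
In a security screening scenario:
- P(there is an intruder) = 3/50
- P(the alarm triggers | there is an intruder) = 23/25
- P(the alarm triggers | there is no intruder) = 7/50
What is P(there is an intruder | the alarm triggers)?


Using Bayes' theorem:
P(A|B) = P(B|A)·P(A) / P(B)

P(the alarm triggers) = 23/25 × 3/50 + 7/50 × 47/50
= 69/1250 + 329/2500 = 467/2500

P(there is an intruder|the alarm triggers) = (69/1250) / (467/2500) = 138/467

P(there is an intruder|the alarm triggers) = 138/467 ≈ 29.55%


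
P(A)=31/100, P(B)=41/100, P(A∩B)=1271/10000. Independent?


P(A)×P(B) = 1271/10000
P(A∩B) = 1271/10000
Equal ✓ → Independent

Yes, independent


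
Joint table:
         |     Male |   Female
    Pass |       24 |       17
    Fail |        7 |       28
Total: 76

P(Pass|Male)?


P(Pass|Male) = 24/(24+7) = 24/31

P = 24/31 ≈ 77.42%


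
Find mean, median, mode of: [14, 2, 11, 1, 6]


Sorted: [1, 2, 6, 11, 14]
Mean = 34/5
Median = 6
Freq: {14: 1, 2: 1, 11: 1, 1: 1, 6: 1}
Mode: No mode

Mean=34/5, Median=6, Mode=No mode


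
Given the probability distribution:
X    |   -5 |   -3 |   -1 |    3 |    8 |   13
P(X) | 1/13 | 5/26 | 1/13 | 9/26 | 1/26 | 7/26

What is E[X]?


E[X] = Σ x·P(X=x)
= (-5)×(1/13) + (-3)×(5/26) + (-1)×(1/13) + (3)×(9/26) + (8)×(1/26) + (13)×(7/26)
= 99/26

E[X] = 99/26


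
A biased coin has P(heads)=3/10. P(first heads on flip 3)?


Geometric: P(X=3) = (1-p)^(k-1)×p = (7/10)^2×3/10 = 147/1000

P(X=3) = 147/1000 ≈ 14.70%


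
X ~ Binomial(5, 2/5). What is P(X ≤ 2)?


P(X ≤ 2) = Σ P(X=i) for i=0..2
P(X=0) = 243/3125
P(X=1) = 162/625
P(X=2) = 216/625
Sum = 2133/3125

P(X ≤ 2) = 2133/3125 ≈ 68.26%


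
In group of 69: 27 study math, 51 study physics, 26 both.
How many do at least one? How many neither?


|A∪B| = 27+51-26 = 52
Neither = 69-52 = 17

At least one: 52; Neither: 17


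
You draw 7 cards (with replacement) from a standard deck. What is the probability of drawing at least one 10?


P(not a 10) = 48/52 = 12/13
P(none in 7 draws) = (12/13)^7 = 35831808/62748517
P(≥1 10) = 1 - 35831808/62748517 = 26916709/62748517

P = 26916709/62748517 ≈ 42.90%


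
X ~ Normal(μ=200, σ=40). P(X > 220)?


z = (220-200)/40 = 0.5
P(X > 220) = 1 - P(Z ≤ 0.5) = 1 - 0.6915 = 0.3085

P(X > 220) ≈ 0.3085


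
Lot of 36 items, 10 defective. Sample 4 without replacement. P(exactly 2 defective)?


Hypergeometric: C(10,2)×C(26,2)/C(36,4)
= 45×325/58905 = 325/1309

P(X=2) = 325/1309 ≈ 24.83%


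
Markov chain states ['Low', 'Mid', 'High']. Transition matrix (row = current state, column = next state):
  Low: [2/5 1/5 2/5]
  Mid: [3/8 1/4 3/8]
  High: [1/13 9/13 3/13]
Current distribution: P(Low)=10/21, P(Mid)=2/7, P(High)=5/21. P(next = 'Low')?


P(next=Low) = Σᵢ P(now=i)×P(i→Low)
= 10/21×2/5 + 2/7×3/8 + 5/21×1/13
= 4/21 + 3/28 + 5/273 = 115/364

P = 115/364 ≈ 0.3159


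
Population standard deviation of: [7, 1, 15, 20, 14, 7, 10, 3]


Mean = 77/8
  (7-77/8)²=441/64
  (1-77/8)²=4761/64
  (15-77/8)²=1849/64
  (20-77/8)²=6889/64
  (14-77/8)²=1225/64
  (7-77/8)²=441/64
  (10-77/8)²=9/64
  (3-77/8)²=2809/64
Σ(x-μ)² = 2303/8
σ² = (2303/8)/8 = 2303/64

σ = √(2303/64) ≈ 5.9987


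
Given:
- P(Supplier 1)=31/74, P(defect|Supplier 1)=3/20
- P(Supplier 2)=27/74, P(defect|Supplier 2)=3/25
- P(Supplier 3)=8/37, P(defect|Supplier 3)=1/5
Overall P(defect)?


P(B) = Σ P(B|Aᵢ)×P(Aᵢ)
  3/20×31/74 = 93/1480
  3/25×27/74 = 81/1850
  1/5×8/37 = 8/185
Sum = 1109/7400

P(defect) = 1109/7400 ≈ 14.99%


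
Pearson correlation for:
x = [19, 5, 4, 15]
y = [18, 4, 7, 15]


n=4, Σx=43, Σy=44, Σxy=615, Σx²=627, Σy²=614
r = (4×615 - 43×44)/√((4×627 - 43²)(4×614 - 44²))
= 568/√(659×520) = 568/√342680 ≈ 568/585.3888 ≈ 0.9703

r ≈ 0.9703


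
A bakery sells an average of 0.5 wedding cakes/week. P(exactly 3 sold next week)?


Poisson(λ=0.5): P(X=3) = e^(-λ)×λ^k/k!
= e^(-0.5) × 0.5^3 / 3!
≈ 0.6065306597 × 0.125 / 6 ≈ 0.012636

P(X=3) ≈ 0.012636 ≈ 1.26%


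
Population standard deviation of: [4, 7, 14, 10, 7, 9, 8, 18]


Mean = 77/8
  (4-77/8)²=2025/64
  (7-77/8)²=441/64
  (14-77/8)²=1225/64
  (10-77/8)²=9/64
  (7-77/8)²=441/64
  (9-77/8)²=25/64
  (8-77/8)²=169/64
  (18-77/8)²=4489/64
Σ(x-μ)² = 1103/8
σ² = (1103/8)/8 = 1103/64

σ = √(1103/64) ≈ 4.1514


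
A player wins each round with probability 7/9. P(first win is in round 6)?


Geometric: P(X=6) = (1-p)^(k-1)×p = (2/9)^5×7/9 = 224/531441

P(X=6) = 224/531441 ≈ 0.04%


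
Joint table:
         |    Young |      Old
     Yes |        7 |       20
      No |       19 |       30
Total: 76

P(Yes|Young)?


P(Yes|Young) = 7/(7+19) = 7/26

P = 7/26 ≈ 26.92%


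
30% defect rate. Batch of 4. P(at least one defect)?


P(all good) = (7/10)^4 = 2401/10000
P(≥1 defect) = 7599/10000

P = 7599/10000 ≈ 75.99%


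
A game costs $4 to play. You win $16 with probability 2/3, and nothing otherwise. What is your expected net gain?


E[gain] = (16-4)×2/3 + (-4)×1/3
= 8 - 4/3 = 20/3

Expected net gain = $20/3 ≈ $6.67


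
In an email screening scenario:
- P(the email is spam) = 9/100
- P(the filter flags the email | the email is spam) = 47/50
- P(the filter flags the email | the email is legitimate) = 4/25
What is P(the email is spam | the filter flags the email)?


Using Bayes' theorem:
P(A|B) = P(B|A)·P(A) / P(B)

P(the filter flags the email) = 47/50 × 9/100 + 4/25 × 91/100
= 423/5000 + 91/625 = 1151/5000

P(the email is spam|the filter flags the email) = (423/5000) / (1151/5000) = 423/1151

P(the email is spam|the filter flags the email) = 423/1151 ≈ 36.75%


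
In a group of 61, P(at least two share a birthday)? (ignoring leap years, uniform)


P(all different) = Π(365-i)/365 for i=0..60
= 0.004911
P(match) = 1 - 0.004911 = 0.995089

P ≈ 0.9951 ≈ 99.51%


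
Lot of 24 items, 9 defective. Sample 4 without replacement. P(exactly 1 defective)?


Hypergeometric: C(9,1)×C(15,3)/C(24,4)
= 9×455/10626 = 195/506

P(X=1) = 195/506 ≈ 38.54%


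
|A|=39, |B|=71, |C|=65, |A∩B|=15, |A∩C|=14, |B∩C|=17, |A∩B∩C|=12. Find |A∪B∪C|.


|A∪B∪C| = 39+71+65-15-14-17+12 = 141

|A∪B∪C| = 141


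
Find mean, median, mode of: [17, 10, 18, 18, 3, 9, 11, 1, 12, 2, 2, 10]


Sorted: [1, 2, 2, 3, 9, 10, 10, 11, 12, 17, 18, 18]
Mean = 113/12
Median = 10
Freq: {17: 1, 10: 2, 18: 2, 3: 1, 9: 1, 11: 1, 1: 1, 12: 1, 2: 2}
Mode: [2, 10, 18]

Mean=113/12, Median=10, Mode=[2, 10, 18]


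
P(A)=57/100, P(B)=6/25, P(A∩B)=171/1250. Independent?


P(A)×P(B) = 171/1250
P(A∩B) = 171/1250
Equal ✓ → Independent

Yes, independent


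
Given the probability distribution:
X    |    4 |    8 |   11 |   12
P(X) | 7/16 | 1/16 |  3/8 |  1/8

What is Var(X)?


E[X] = 63/8
E[X²] = 595/8
Var(X) = E[X²] - (E[X])² = 595/8 - 3969/64 = 791/64

Var(X) = 791/64 ≈ 12.3594


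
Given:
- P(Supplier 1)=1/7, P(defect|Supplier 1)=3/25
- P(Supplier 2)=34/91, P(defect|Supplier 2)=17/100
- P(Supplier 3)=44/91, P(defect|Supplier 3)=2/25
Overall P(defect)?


P(B) = Σ P(B|Aᵢ)×P(Aᵢ)
  3/25×1/7 = 3/175
  17/100×34/91 = 289/4550
  2/25×44/91 = 88/2275
Sum = 543/4550

P(defect) = 543/4550 ≈ 11.93%


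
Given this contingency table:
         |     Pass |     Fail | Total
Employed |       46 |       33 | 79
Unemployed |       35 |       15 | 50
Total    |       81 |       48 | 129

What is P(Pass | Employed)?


P(Pass | Employed) = 46/(46+33) = 46/79

P(Pass|Employed) = 46/79 ≈ 58.23%


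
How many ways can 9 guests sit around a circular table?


Circular arrangements of 9 distinct objects: fix one position to break rotational symmetry.
(n-1)! = 8! = 40320

40320


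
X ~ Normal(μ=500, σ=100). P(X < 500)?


z = (500-500)/100 = 0.0
P(Z < 0.0) = 0.5000

P(X < 500) ≈ 0.5000


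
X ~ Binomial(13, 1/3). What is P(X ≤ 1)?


P(X ≤ 1) = Σ P(X=i) for i=0..1
P(X=0) = 8192/1594323
P(X=1) = 53248/1594323
Sum = 20480/531441

P(X ≤ 1) = 20480/531441 ≈ 3.85%


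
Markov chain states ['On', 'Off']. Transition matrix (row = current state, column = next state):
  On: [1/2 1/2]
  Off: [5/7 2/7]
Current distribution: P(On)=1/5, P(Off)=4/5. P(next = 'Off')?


P(next=Off) = Σᵢ P(now=i)×P(i→Off)
= 1/5×1/2 + 4/5×2/7
= 1/10 + 8/35 = 23/70

P = 23/70 ≈ 0.3286


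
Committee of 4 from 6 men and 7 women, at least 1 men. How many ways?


Count by #men:
  1M,3W: C(6,1)×C(7,3)=210
  2M,2W: C(6,2)×C(7,2)=315
  3M,1W: C(6,3)×C(7,1)=140
  4M,0W: C(6,4)×C(7,0)=15
Total = 680

680


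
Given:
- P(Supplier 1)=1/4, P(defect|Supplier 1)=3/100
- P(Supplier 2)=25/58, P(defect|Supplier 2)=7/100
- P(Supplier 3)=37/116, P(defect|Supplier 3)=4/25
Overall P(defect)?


P(B) = Σ P(B|Aᵢ)×P(Aᵢ)
  3/100×1/4 = 3/400
  7/100×25/58 = 7/232
  4/25×37/116 = 37/725
Sum = 1029/11600

P(defect) = 1029/11600 ≈ 8.87%


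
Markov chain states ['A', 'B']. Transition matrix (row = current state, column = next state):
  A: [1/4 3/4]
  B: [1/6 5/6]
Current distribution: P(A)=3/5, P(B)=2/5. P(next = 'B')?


P(next=B) = Σᵢ P(now=i)×P(i→B)
= 3/5×3/4 + 2/5×5/6
= 9/20 + 1/3 = 47/60

P = 47/60 ≈ 0.7833


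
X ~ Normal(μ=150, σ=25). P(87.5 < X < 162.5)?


z₁=(87.5-150)/25=-2.5, z₂=(162.5-150)/25=0.5
P = Φ(0.5) - Φ(-2.5) = 0.691462 - 0.006210 = 0.685252 ≈ 0.6853

P(87.5 < X < 162.5) ≈ 0.6853


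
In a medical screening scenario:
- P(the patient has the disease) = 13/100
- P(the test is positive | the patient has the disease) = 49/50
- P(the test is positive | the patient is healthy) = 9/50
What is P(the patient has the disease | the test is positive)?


Using Bayes' theorem:
P(A|B) = P(B|A)·P(A) / P(B)

P(the test is positive) = 49/50 × 13/100 + 9/50 × 87/100
= 637/5000 + 783/5000 = 71/250

P(the patient has the disease|the test is positive) = (637/5000) / (71/250) = 637/1420

P(the patient has the disease|the test is positive) = 637/1420 ≈ 44.86%


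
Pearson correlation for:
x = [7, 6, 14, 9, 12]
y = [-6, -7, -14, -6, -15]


n=5, Σx=48, Σy=-48, Σxy=-514, Σx²=506, Σy²=542
r = (5×(-514) - 48×(-48))/√((5×506 - 48²)(5×542 - (-48)²))
= -266/√(226×406) = -266/√91756 ≈ -266/302.9125 ≈ -0.8781

r ≈ -0.8781


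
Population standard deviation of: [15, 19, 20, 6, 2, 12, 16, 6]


Mean = 96/8 = 12
  (15-12)²=9
  (19-12)²=49
  (20-12)²=64
  (6-12)²=36
  (2-12)²=100
  (12-12)²=0
  (16-12)²=16
  (6-12)²=36
Σ(x-μ)² = 310
σ² = 310/8 = 155/4

σ = √(155/4) ≈ 6.2249


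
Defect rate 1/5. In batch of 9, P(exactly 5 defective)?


Binomial: P(X=5) = C(9,5)×p^5×(1-p)^4
= 126 × 1/3125 × 256/625 = 32256/1953125

P(X=5) = 32256/1953125 ≈ 1.65%


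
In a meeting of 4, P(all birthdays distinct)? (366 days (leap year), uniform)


P(all different) = Π(366-i)/366 for i=0..3
= (366/366)×(365/366)×...×(363/366)
= 0.983689

P ≈ 0.9837 ≈ 98.37%


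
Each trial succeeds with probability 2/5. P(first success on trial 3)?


Geometric: P(X=3) = (1-p)^(k-1)×p = (3/5)^2×2/5 = 18/125

P(X=3) = 18/125 ≈ 14.40%


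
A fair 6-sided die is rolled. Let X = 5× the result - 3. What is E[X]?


E[die] = (1+6)/2 = 7/2
E[X] = 5×7/2 - 3 = 29/2

E[X] = 29/2


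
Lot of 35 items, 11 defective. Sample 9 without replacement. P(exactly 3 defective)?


Hypergeometric: C(11,3)×C(24,6)/C(35,9)
= 165×134596/70607460 = 4807/15283

P(X=3) = 4807/15283 ≈ 31.45%


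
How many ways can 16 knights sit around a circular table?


Circular arrangements of 16 distinct objects: fix one position to break rotational symmetry.
(n-1)! = 15! = 1307674368000

1307674368000


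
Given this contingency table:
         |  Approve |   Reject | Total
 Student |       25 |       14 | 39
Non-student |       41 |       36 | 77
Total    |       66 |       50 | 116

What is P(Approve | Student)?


P(Approve | Student) = 25/(25+14) = 25/39

P(Approve|Student) = 25/39 ≈ 64.10%


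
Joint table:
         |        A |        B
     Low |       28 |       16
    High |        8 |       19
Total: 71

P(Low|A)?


P(Low|A) = 28/(28+8) = 28/36 = 7/9

P = 7/9 ≈ 77.78%


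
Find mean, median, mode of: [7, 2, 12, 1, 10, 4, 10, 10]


Sorted: [1, 2, 4, 7, 10, 10, 10, 12]
Mean = 56/8 = 7
Median = 17/2
Freq: {7: 1, 2: 1, 12: 1, 1: 1, 10: 3, 4: 1}
Mode: [10]

Mean=7, Median=17/2, Mode=10


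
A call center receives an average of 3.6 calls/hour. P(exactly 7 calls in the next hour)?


Poisson(λ=3.6): P(X=7) = e^(-λ)×λ^k/k!
= e^(-3.6) × 3.6^7 / 7!
≈ 0.02732372245 × 7836.4164096 / 5040 ≈ 0.042484

P(X=7) ≈ 0.042484 ≈ 4.25%


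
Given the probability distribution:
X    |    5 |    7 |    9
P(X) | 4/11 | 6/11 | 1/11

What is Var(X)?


E[X] = 71/11
E[X²] = 475/11
Var(X) = E[X²] - (E[X])² = 475/11 - 5041/121 = 184/121

Var(X) = 184/121 ≈ 1.5207


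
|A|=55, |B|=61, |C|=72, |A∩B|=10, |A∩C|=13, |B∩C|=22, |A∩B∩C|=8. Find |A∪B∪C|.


|A∪B∪C| = 55+61+72-10-13-22+8 = 151

|A∪B∪C| = 151


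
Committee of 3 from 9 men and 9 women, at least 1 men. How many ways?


Count by #men:
  1M,2W: C(9,1)×C(9,2)=324
  2M,1W: C(9,2)×C(9,1)=324
  3M,0W: C(9,3)×C(9,0)=84
Total = 732

732


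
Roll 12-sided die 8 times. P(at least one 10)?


P(no 10)^8 = (11/12)^8 = 214358881/429981696
P(≥1) = 1 - 214358881/429981696 = 215622815/429981696

P = 215622815/429981696 ≈ 50.15%


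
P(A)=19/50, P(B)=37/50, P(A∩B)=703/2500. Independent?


P(A)×P(B) = 703/2500
P(A∩B) = 703/2500
Equal ✓ → Independent

Yes, independent


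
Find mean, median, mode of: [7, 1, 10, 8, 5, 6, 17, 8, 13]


Sorted: [1, 5, 6, 7, 8, 8, 10, 13, 17]
Mean = 75/9 = 25/3
Median = 8
Freq: {7: 1, 1: 1, 10: 1, 8: 2, 5: 1, 6: 1, 17: 1, 13: 1}
Mode: [8]

Mean=25/3, Median=8, Mode=8


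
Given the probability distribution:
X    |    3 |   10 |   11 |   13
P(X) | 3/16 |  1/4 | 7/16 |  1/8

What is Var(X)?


E[X] = 19/2
E[X²] = 403/4
Var(X) = E[X²] - (E[X])² = 403/4 - 361/4 = 21/2

Var(X) = 21/2 ≈ 10.5000


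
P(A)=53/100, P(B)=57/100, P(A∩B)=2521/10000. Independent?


P(A)×P(B) = 3021/10000
P(A∩B) = 2521/10000
Not equal → NOT independent

No, not independent


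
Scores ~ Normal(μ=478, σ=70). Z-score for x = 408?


z = (x - μ)/σ = (408 - 478)/70 = -1.0

z = -1.0


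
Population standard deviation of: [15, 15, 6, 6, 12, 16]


Mean = 70/6 = 35/3
  (15-35/3)²=100/9
  (15-35/3)²=100/9
  (6-35/3)²=289/9
  (6-35/3)²=289/9
  (12-35/3)²=1/9
  (16-35/3)²=169/9
Σ(x-μ)² = 316/3
σ² = (316/3)/6 = 158/9

σ = √(158/9) ≈ 4.1899


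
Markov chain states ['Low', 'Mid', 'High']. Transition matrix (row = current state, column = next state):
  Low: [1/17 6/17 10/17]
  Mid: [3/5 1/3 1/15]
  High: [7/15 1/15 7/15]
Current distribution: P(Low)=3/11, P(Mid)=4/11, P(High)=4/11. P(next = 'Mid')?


P(next=Mid) = Σᵢ P(now=i)×P(i→Mid)
= 3/11×6/17 + 4/11×1/3 + 4/11×1/15
= 18/187 + 4/33 + 4/165 = 226/935

P = 226/935 ≈ 0.2417


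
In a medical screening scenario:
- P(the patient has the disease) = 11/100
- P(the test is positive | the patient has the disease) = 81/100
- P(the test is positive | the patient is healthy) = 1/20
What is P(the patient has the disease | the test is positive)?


Using Bayes' theorem:
P(A|B) = P(B|A)·P(A) / P(B)

P(the test is positive) = 81/100 × 11/100 + 1/20 × 89/100
= 891/10000 + 89/2000 = 167/1250

P(the patient has the disease|the test is positive) = (891/10000) / (167/1250) = 891/1336

P(the patient has the disease|the test is positive) = 891/1336 ≈ 66.69%


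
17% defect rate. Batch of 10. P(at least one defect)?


P(all good) = (83/100)^10 = 15516041187205853449/100000000000000000000
P(≥1 defect) = 84483958812794146551/100000000000000000000

P = 84483958812794146551/100000000000000000000 ≈ 84.48%


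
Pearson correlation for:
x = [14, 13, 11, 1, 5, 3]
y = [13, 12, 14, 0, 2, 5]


n=6, Σx=47, Σy=46, Σxy=517, Σx²=521, Σy²=538
r = (6×517 - 47×46)/√((6×521 - 47²)(6×538 - 46²))
= 940/√(917×1112) = 940/√1019704 ≈ 940/1009.8039 ≈ 0.9309

r ≈ 0.9309


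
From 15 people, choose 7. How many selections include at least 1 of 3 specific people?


Complement: C(15,7) - C(12,7) = 6435 - 792 = 5643

5643


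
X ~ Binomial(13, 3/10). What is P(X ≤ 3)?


P(X ≤ 3) = Σ P(X=i) for i=0..3
P(X=0) = 96889010407/10000000000000
P(X=1) = 539810200839/10000000000000
P(X=2) = 694041686793/5000000000000
P(X=3) = 1090636936389/5000000000000
Sum = 420605645761/1000000000000

P(X ≤ 3) = 420605645761/1000000000000 ≈ 42.06%


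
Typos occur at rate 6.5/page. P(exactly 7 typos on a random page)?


Poisson(λ=6.5): P(X=7) = e^(-λ)×λ^k/k!
= e^(-6.5) × 6.5^7 / 7!
≈ 0.001503439193 × 490222.789062 / 5040 ≈ 0.146234

P(X=7) ≈ 0.146234 ≈ 14.62%


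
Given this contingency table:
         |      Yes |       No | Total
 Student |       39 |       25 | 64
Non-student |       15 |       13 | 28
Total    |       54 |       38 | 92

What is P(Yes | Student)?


P(Yes | Student) = 39/(39+25) = 39/64

P(Yes|Student) = 39/64 ≈ 60.94%


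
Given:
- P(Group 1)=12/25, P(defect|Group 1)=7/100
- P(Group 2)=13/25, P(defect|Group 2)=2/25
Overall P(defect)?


P(B) = Σ P(B|Aᵢ)×P(Aᵢ)
  7/100×12/25 = 21/625
  2/25×13/25 = 26/625
Sum = 47/625

P(defect) = 47/625 ≈ 7.52%


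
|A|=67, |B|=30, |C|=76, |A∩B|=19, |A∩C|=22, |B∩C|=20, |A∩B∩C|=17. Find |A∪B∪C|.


|A∪B∪C| = 67+30+76-19-22-20+17 = 129

|A∪B∪C| = 129


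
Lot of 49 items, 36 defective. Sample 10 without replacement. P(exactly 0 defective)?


Hypergeometric: C(36,0)×C(13,10)/C(49,10)
= 1×286/8217822536 = 13/373537388

P(X=0) = 13/373537388 ≈ 0.00%


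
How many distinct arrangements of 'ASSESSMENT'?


Letters: 10, freq: {'A': 1, 'S': 4, 'E': 2, 'M': 1, 'N': 1, 'T': 1}
10!/(1!×4!×2!×1!×1!×1!) = 3628800/48 = 75600

75600


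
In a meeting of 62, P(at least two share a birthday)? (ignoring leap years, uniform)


P(all different) = Π(365-i)/365 for i=0..61
= 0.004090
P(match) = 1 - 0.004090 = 0.995910

P ≈ 0.9959 ≈ 99.59%


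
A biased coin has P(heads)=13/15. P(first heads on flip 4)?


Geometric: P(X=4) = (1-p)^(k-1)×p = (2/15)^3×13/15 = 104/50625

P(X=4) = 104/50625 ≈ 0.21%


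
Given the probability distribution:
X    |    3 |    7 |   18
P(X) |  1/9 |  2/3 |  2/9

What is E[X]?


E[X] = Σ x·P(X=x)
= (3)×(1/9) + (7)×(2/3) + (18)×(2/9)
= 9

E[X] = 9


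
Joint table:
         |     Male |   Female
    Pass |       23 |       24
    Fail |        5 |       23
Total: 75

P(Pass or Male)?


P(Pass∨Male) = P(Pass) + P(Male) - P(Pass∧Male)
= (47 + 28 - 23)/75 = 52/75

P = 52/75 ≈ 69.33%


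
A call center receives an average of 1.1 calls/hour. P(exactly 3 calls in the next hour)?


Poisson(λ=1.1): P(X=3) = e^(-λ)×λ^k/k!
= e^(-1.1) × 1.1^3 / 3!
≈ 0.3328710837 × 1.331 / 6 ≈ 0.073842

P(X=3) ≈ 0.073842 ≈ 7.38%


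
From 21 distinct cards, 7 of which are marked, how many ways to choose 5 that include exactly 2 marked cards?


Choose 2 of the 7 marked cards and 3 of the other 14 cards:
C(7,2)×C(14,3) = 21×364 = 7644

7644


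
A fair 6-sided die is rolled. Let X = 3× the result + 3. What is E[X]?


E[die] = (1+6)/2 = 7/2
E[X] = 3×7/2 + 3 = 27/2

E[X] = 27/2


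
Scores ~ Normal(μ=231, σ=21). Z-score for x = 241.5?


z = (x - μ)/σ = (241.5 - 231)/21 = 0.5

z = 0.5


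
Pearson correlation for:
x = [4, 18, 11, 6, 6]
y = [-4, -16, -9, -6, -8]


n=5, Σx=45, Σy=-43, Σxy=-487, Σx²=533, Σy²=453
r = (5×(-487) - 45×(-43))/√((5×533 - 45²)(5×453 - (-43)²))
= -500/√(640×416) = -500/√266240 ≈ -500/515.9845 ≈ -0.9690

r ≈ -0.9690


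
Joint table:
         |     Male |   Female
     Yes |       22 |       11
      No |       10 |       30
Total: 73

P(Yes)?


P(Yes) = (22+11)/73 = 33/73

P(Yes) = 33/73 ≈ 45.21%


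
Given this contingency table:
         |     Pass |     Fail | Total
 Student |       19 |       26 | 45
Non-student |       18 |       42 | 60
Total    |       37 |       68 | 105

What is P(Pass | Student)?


P(Pass | Student) = 19/(19+26) = 19/45

P(Pass|Student) = 19/45 ≈ 42.22%


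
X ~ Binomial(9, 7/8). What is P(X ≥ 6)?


P(X ≥ 6) = Σ P(X=i) for i=6..9
P(X=6) = 2470629/33554432
P(X=7) = 7411887/33554432
P(X=8) = 51883209/134217728
P(X=9) = 40353607/134217728
Sum = 4117715/4194304

P(X ≥ 6) = 4117715/4194304 ≈ 98.17%


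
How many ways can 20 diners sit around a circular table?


Circular arrangements of 20 distinct objects: fix one position to break rotational symmetry.
(n-1)! = 19! = 121645100408832000

121645100408832000


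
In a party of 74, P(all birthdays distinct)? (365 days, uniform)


P(all different) = Π(365-i)/365 for i=0..73
= (365/365)×(364/365)×...×(292/365)
= 0.000351

P ≈ 0.0004 ≈ 0.04%


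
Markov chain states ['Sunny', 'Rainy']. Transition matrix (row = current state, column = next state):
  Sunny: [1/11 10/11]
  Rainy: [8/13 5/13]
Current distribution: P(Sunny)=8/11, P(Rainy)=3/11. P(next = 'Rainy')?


P(next=Rainy) = Σᵢ P(now=i)×P(i→Rainy)
= 8/11×10/11 + 3/11×5/13
= 80/121 + 15/143 = 1205/1573

P = 1205/1573 ≈ 0.7661


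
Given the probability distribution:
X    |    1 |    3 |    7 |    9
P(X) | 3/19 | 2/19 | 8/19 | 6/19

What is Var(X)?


E[X] = 119/19
E[X²] = 899/19
Var(X) = E[X²] - (E[X])² = 899/19 - 14161/361 = 2920/361

Var(X) = 2920/361 ≈ 8.0886


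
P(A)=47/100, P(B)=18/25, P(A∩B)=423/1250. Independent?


P(A)×P(B) = 423/1250
P(A∩B) = 423/1250
Equal ✓ → Independent

Yes, independent


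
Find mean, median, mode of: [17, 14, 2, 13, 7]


Sorted: [2, 7, 13, 14, 17]
Mean = 53/5
Median = 13
Freq: {17: 1, 14: 1, 2: 1, 13: 1, 7: 1}
Mode: No mode

Mean=53/5, Median=13, Mode=No mode


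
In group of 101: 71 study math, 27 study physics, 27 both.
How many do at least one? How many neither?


|A∪B| = 71+27-27 = 71
Neither = 101-71 = 30

At least one: 71; Neither: 30


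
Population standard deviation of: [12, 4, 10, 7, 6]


Mean = 39/5
  (12-39/5)²=441/25
  (4-39/5)²=361/25
  (10-39/5)²=121/25
  (7-39/5)²=16/25
  (6-39/5)²=81/25
Σ(x-μ)² = 204/5
σ² = (204/5)/5 = 204/25

σ = √(204/25) ≈ 2.8566


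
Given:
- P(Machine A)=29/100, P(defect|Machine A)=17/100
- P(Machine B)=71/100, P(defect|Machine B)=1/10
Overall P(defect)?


P(B) = Σ P(B|Aᵢ)×P(Aᵢ)
  17/100×29/100 = 493/10000
  1/10×71/100 = 71/1000
Sum = 1203/10000

P(defect) = 1203/10000 ≈ 12.03%


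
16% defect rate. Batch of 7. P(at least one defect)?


P(all good) = (21/25)^7 = 1801088541/6103515625
P(≥1 defect) = 4302427084/6103515625

P = 4302427084/6103515625 ≈ 70.49%


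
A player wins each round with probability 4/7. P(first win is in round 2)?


Geometric: P(X=2) = (1-p)^(k-1)×p = (3/7)^1×4/7 = 12/49

P(X=2) = 12/49 ≈ 24.49%


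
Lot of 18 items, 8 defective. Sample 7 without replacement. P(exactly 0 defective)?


Hypergeometric: C(8,0)×C(10,7)/C(18,7)
= 1×120/31824 = 5/1326

P(X=0) = 5/1326 ≈ 0.38%


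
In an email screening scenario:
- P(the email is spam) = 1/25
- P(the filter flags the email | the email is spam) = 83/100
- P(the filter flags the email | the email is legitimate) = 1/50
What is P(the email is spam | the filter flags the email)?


Using Bayes' theorem:
P(A|B) = P(B|A)·P(A) / P(B)

P(the filter flags the email) = 83/100 × 1/25 + 1/50 × 24/25
= 83/2500 + 12/625 = 131/2500

P(the email is spam|the filter flags the email) = (83/2500) / (131/2500) = 83/131

P(the email is spam|the filter flags the email) = 83/131 ≈ 63.36%


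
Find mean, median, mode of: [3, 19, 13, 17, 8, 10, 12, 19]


Sorted: [3, 8, 10, 12, 13, 17, 19, 19]
Mean = 101/8
Median = 25/2
Freq: {3: 1, 19: 2, 13: 1, 17: 1, 8: 1, 10: 1, 12: 1}
Mode: [19]

Mean=101/8, Median=25/2, Mode=19


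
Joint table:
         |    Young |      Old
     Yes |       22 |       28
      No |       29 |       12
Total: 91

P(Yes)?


P(Yes) = (22+28)/91 = 50/91

P(Yes) = 50/91 ≈ 54.95%


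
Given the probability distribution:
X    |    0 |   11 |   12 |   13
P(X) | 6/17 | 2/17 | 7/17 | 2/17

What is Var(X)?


E[X] = 132/17
E[X²] = 1588/17
Var(X) = E[X²] - (E[X])² = 1588/17 - 17424/289 = 9572/289

Var(X) = 9572/289 ≈ 33.1211


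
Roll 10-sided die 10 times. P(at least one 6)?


P(no 6)^10 = (9/10)^10 = 3486784401/10000000000
P(≥1) = 1 - 3486784401/10000000000 = 6513215599/10000000000

P = 6513215599/10000000000 ≈ 65.13%


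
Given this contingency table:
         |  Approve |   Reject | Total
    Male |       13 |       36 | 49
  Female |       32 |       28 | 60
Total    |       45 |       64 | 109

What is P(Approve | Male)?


P(Approve | Male) = 13/(13+36) = 13/49

P(Approve|Male) = 13/49 ≈ 26.53%


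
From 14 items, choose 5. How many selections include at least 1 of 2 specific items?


Complement: C(14,5) - C(12,5) = 2002 - 792 = 1210

1210


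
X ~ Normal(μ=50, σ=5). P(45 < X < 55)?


z₁=(45-50)/5=-1.0, z₂=(55-50)/5=1.0
P = Φ(1.0) - Φ(-1.0) = 0.841345 - 0.158655 = 0.682690 ≈ 0.6827

P(45 < X < 55) ≈ 0.6827


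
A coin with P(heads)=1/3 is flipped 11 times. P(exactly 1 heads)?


Binomial: P(X=1) = C(11,1)×p^1×(1-p)^10
= 11 × 1/3 × 1024/59049 = 11264/177147

P(X=1) = 11264/177147 ≈ 6.36%


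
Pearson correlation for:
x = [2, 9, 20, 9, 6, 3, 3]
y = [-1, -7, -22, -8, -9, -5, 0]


n=7, Σx=52, Σy=-52, Σxy=-646, Σx²=620, Σy²=704
r = (7×(-646) - 52×(-52))/√((7×620 - 52²)(7×704 - (-52)²))
= -1818/√(1636×2224) = -1818/√3638464 ≈ -1818/1907.4758 ≈ -0.9531

r ≈ -0.9531


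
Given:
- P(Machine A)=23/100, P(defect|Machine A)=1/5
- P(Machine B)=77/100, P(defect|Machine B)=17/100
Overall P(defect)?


P(B) = Σ P(B|Aᵢ)×P(Aᵢ)
  1/5×23/100 = 23/500
  17/100×77/100 = 1309/10000
Sum = 1769/10000

P(defect) = 1769/10000 ≈ 17.69%


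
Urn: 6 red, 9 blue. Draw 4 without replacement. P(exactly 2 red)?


Hypergeometric: C(6,2)×C(9,2)/C(15,4)
= 15×36/1365 = 36/91

P(X=2) = 36/91 ≈ 39.56%


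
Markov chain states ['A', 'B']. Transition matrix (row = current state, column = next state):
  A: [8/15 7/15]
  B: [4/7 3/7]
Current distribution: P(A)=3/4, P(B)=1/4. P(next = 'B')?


P(next=B) = Σᵢ P(now=i)×P(i→B)
= 3/4×7/15 + 1/4×3/7
= 7/20 + 3/28 = 16/35

P = 16/35 ≈ 0.4571


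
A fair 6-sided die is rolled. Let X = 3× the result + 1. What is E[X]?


E[die] = (1+6)/2 = 7/2
E[X] = 3×7/2 + 1 = 23/2

E[X] = 23/2


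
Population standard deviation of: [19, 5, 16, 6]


Mean = 46/4 = 23/2
  (19-23/2)²=225/4
  (5-23/2)²=169/4
  (16-23/2)²=81/4
  (6-23/2)²=121/4
Σ(x-μ)² = 149
σ² = 149/4

σ = √(149/4) ≈ 6.1033


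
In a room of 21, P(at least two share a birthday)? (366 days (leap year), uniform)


P(all different) = Π(366-i)/366 for i=0..20
= 0.557221
P(match) = 1 - 0.557221 = 0.442779

P ≈ 0.4428 ≈ 44.28%


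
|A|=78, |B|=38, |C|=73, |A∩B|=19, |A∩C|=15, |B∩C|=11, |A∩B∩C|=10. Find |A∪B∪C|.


|A∪B∪C| = 78+38+73-19-15-11+10 = 154

|A∪B∪C| = 154


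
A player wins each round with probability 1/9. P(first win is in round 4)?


Geometric: P(X=4) = (1-p)^(k-1)×p = (8/9)^3×1/9 = 512/6561

P(X=4) = 512/6561 ≈ 7.80%


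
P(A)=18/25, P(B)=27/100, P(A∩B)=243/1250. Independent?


P(A)×P(B) = 243/1250
P(A∩B) = 243/1250
Equal ✓ → Independent

Yes, independent


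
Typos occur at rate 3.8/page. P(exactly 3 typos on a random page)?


Poisson(λ=3.8): P(X=3) = e^(-λ)×λ^k/k!
= e^(-3.8) × 3.8^3 / 3!
≈ 0.02237077186 × 54.872 / 6 ≈ 0.204588

P(X=3) ≈ 0.204588 ≈ 20.46%


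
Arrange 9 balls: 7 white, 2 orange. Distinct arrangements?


9!/(7!×2!) = 36

36


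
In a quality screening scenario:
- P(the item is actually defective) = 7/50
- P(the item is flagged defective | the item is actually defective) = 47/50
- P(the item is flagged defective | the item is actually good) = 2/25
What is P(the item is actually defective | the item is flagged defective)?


Using Bayes' theorem:
P(A|B) = P(B|A)·P(A) / P(B)

P(the item is flagged defective) = 47/50 × 7/50 + 2/25 × 43/50
= 329/2500 + 43/625 = 501/2500

P(the item is actually defective|the item is flagged defective) = (329/2500) / (501/2500) = 329/501

P(the item is actually defective|the item is flagged defective) = 329/501 ≈ 65.67%


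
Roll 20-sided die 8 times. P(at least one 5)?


P(no 5)^8 = (19/20)^8 = 16983563041/25600000000
P(≥1) = 1 - 16983563041/25600000000 = 8616436959/25600000000

P = 8616436959/25600000000 ≈ 33.66%


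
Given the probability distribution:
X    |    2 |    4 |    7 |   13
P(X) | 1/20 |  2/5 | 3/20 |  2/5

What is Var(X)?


E[X] = 159/20
E[X²] = 1631/20
Var(X) = E[X²] - (E[X])² = 1631/20 - 25281/400 = 7339/400

Var(X) = 7339/400 ≈ 18.3475


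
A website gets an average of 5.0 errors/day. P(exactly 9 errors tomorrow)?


Poisson(λ=5.0): P(X=9) = e^(-λ)×λ^k/k!
= e^(-5.0) × 5.0^9 / 9!
≈ 0.006737946999 × 1953125 / 362880 ≈ 0.036266

P(X=9) ≈ 0.036266 ≈ 3.63%


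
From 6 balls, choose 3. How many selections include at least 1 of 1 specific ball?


Complement: C(6,3) - C(5,3) = 20 - 10 = 10

10


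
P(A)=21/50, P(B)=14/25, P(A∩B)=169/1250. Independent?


P(A)×P(B) = 147/625
P(A∩B) = 169/1250
Not equal → NOT independent

No, not independent


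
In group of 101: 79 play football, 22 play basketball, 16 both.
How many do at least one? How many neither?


|A∪B| = 79+22-16 = 85
Neither = 101-85 = 16

At least one: 85; Neither: 16


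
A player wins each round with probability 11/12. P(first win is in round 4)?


Geometric: P(X=4) = (1-p)^(k-1)×p = (1/12)^3×11/12 = 11/20736

P(X=4) = 11/20736 ≈ 0.05%


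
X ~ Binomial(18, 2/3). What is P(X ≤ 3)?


P(X ≤ 3) = Σ P(X=i) for i=0..3
P(X=0) = 1/387420489
P(X=1) = 4/43046721
P(X=2) = 68/43046721
P(X=3) = 2176/129140163
Sum = 7177/387420489

P(X ≤ 3) = 7177/387420489 ≈ 0.00%


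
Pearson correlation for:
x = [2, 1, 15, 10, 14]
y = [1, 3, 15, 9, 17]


n=5, Σx=42, Σy=45, Σxy=558, Σx²=526, Σy²=605
r = (5×558 - 42×45)/√((5×526 - 42²)(5×605 - 45²))
= 900/√(866×1000) = 900/√866000 ≈ 900/930.5912 ≈ 0.9671

r ≈ 0.9671


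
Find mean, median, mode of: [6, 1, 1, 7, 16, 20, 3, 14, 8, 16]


Sorted: [1, 1, 3, 6, 7, 8, 14, 16, 16, 20]
Mean = 92/10 = 46/5
Median = 15/2
Freq: {6: 1, 1: 2, 7: 1, 16: 2, 20: 1, 3: 1, 14: 1, 8: 1}
Mode: [1, 16]

Mean=46/5, Median=15/2, Mode=[1, 16]


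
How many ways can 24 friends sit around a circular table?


Circular arrangements of 24 distinct objects: fix one position to break rotational symmetry.
(n-1)! = 23! = 25852016738884976640000

25852016738884976640000


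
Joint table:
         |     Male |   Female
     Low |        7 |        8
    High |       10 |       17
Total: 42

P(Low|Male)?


P(Low|Male) = 7/(7+10) = 7/17

P = 7/17 ≈ 41.18%


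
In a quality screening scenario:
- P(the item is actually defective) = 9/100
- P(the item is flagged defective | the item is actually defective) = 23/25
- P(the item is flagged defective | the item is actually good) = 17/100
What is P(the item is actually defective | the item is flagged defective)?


Using Bayes' theorem:
P(A|B) = P(B|A)·P(A) / P(B)

P(the item is flagged defective) = 23/25 × 9/100 + 17/100 × 91/100
= 207/2500 + 1547/10000 = 19/80

P(the item is actually defective|the item is flagged defective) = (207/2500) / (19/80) = 828/2375

P(the item is actually defective|the item is flagged defective) = 828/2375 ≈ 34.86%


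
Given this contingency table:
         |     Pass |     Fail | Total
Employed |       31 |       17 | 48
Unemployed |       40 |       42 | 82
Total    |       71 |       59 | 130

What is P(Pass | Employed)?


P(Pass | Employed) = 31/(31+17) = 31/48

P(Pass|Employed) = 31/48 ≈ 64.58%


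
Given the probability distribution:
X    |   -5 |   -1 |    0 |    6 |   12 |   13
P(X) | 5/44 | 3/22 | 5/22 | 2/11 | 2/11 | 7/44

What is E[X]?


E[X] = Σ x·P(X=x)
= (-5)×(5/44) + (-1)×(3/22) + (0)×(5/22) + (6)×(2/11) + (12)×(2/11) + (13)×(7/44)
= 51/11

E[X] = 51/11


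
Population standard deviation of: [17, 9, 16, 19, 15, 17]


Mean = 93/6 = 31/2
  (17-31/2)²=9/4
  (9-31/2)²=169/4
  (16-31/2)²=1/4
  (19-31/2)²=49/4
  (15-31/2)²=1/4
  (17-31/2)²=9/4
Σ(x-μ)² = 119/2
σ² = (119/2)/6 = 119/12

σ = √(119/12) ≈ 3.1491


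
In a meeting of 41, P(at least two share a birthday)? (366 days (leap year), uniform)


P(all different) = Π(366-i)/366 for i=0..40
= 0.097493
P(match) = 1 - 0.097493 = 0.902507

P ≈ 0.9025 ≈ 90.25%


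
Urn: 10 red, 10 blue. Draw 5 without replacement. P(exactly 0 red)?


Hypergeometric: C(10,0)×C(10,5)/C(20,5)
= 1×252/15504 = 21/1292

P(X=0) = 21/1292 ≈ 1.63%


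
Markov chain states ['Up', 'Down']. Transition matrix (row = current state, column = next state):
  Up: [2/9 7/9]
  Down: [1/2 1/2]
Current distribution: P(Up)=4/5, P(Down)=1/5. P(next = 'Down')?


P(next=Down) = Σᵢ P(now=i)×P(i→Down)
= 4/5×7/9 + 1/5×1/2
= 28/45 + 1/10 = 13/18

P = 13/18 ≈ 0.7222


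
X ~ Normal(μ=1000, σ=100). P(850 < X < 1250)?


z₁=(850-1000)/100=-1.5, z₂=(1250-1000)/100=2.5
P = Φ(2.5) - Φ(-1.5) = 0.993790 - 0.066807 = 0.926983 ≈ 0.9270

P(850 < X < 1250) ≈ 0.9270


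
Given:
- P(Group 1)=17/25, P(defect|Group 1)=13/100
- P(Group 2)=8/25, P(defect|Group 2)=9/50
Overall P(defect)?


P(B) = Σ P(B|Aᵢ)×P(Aᵢ)
  13/100×17/25 = 221/2500
  9/50×8/25 = 36/625
Sum = 73/500

P(defect) = 73/500 ≈ 14.60%


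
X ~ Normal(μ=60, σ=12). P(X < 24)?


z = (24-60)/12 = -3.0
P(Z < -3.0) = 0.0013

P(X < 24) ≈ 0.0013


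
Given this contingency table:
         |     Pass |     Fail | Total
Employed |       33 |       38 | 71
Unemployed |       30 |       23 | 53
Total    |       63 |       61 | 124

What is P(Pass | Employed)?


P(Pass | Employed) = 33/(33+38) = 33/71

P(Pass|Employed) = 33/71 ≈ 46.48%


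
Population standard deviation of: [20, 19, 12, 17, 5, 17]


Mean = 90/6 = 15
  (20-15)²=25
  (19-15)²=16
  (12-15)²=9
  (17-15)²=4
  (5-15)²=100
  (17-15)²=4
Σ(x-μ)² = 158
σ² = 158/6 = 79/3

σ = √(79/3) ≈ 5.1316


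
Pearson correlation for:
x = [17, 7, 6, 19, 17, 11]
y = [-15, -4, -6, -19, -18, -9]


n=6, Σx=77, Σy=-71, Σxy=-1085, Σx²=1145, Σy²=1043
r = (6×(-1085) - 77×(-71))/√((6×1145 - 77²)(6×1043 - (-71)²))
= -1043/√(941×1217) = -1043/√1145197 ≈ -1043/1070.1388 ≈ -0.9746

r ≈ -0.9746
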